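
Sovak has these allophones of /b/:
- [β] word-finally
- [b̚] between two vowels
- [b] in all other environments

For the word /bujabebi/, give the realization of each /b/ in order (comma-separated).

[b], [b̚], [b̚]

Occurrence 1 (position 1): no conditioning environment matches → elsewhere allophone [b].
Occurrence 2 (position 5): between two vowels → [b̚].
Occurrence 3 (position 7): between two vowels → [b̚].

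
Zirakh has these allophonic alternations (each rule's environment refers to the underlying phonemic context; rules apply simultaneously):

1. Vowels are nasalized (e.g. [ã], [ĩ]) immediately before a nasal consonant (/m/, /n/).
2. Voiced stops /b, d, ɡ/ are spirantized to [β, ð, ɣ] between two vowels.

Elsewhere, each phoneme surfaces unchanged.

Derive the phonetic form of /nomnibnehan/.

/o/ — between /n/ and /m/, before a nasal consonant — surfaces as [õ] (rule 1).
/i/ (between /n/ and /b/) fails the environment for rule 1, so it stays [i].
/b/ (between /i/ and /n/) fails the environment for rule 2, so it stays [b].
/e/ (between /n/ and /h/) is in the target of rule 1 but the environment (before a nasal consonant) is not met → [e].
/a/ (between /h/ and /n/): before a nasal consonant, so rule 1 applies → [ã].

[nõmnibnehãn]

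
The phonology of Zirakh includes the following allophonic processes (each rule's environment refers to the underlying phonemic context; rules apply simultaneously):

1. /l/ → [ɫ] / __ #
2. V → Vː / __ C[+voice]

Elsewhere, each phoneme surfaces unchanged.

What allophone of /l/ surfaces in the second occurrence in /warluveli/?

[l]

/l/ (between /e/ and /i/) fails the environment for rule 1, so it stays [l].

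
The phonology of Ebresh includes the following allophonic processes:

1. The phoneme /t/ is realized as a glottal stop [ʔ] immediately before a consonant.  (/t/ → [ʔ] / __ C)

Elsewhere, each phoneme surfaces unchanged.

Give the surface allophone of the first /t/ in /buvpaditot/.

/t/ (between /i/ and /o/) fails the environment for rule 1, so it stays [t].

[t]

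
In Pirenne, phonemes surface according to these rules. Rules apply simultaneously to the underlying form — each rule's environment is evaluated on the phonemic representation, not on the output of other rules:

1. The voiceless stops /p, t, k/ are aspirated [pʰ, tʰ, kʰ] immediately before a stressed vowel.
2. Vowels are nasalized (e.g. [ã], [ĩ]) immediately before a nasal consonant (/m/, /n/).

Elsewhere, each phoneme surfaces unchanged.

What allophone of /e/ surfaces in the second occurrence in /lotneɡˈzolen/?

/e/ meets the environment for rule 2 (before a nasal consonant) → [ẽ].

[ẽ]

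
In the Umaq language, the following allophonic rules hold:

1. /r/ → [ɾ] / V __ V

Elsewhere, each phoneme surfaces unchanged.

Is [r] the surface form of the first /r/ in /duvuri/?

/r/ — between /u/ and /i/, between two vowels — surfaces as [ɾ] (rule 1).
The actual realization is [ɾ], not [r].

No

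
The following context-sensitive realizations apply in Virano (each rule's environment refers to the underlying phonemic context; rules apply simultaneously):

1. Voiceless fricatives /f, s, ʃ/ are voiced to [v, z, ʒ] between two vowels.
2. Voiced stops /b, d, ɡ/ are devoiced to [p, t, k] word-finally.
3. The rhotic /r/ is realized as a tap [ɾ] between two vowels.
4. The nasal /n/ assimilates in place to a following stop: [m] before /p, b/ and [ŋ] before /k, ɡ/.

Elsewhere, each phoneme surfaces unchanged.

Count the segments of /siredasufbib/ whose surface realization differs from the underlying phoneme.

3

Segments that undergo a rule: /r/ → [ɾ] (rule 3); /s/ → [z] (rule 1); /b/ → [p] (rule 2).
All other segments surface unchanged.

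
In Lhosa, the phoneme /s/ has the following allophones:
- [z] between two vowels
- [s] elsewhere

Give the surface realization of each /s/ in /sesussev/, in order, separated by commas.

[s], [z], [s], [s]

Occurrence 1 (position 1): no conditioning environment matches → elsewhere allophone [s].
Occurrence 2 (position 3): between two vowels → [z].
Occurrence 3 (position 5): no conditioning environment matches → elsewhere allophone [s].
Occurrence 4 (position 6): no conditioning environment matches → elsewhere allophone [s].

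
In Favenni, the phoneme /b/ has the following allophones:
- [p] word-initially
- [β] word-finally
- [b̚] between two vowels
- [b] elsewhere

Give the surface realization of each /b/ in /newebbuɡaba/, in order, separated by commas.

Occurrence 1 (position 5): no conditioning environment matches → elsewhere allophone [b].
Occurrence 2 (position 6): no conditioning environment matches → elsewhere allophone [b].
Occurrence 3 (position 10): between two vowels → [b̚].

[b], [b], [b̚]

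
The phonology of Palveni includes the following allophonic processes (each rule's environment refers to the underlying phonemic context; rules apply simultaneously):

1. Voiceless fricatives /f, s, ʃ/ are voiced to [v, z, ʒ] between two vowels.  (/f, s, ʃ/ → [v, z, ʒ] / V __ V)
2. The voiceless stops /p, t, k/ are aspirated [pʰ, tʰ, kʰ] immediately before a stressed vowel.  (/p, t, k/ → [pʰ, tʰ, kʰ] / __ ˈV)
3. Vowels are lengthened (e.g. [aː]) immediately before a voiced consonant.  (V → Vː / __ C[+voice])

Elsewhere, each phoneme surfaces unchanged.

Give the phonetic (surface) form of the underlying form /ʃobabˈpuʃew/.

/ʃ/ (word-initial) is in the target of rule 1 but the environment (between two vowels) is not met → [ʃ].
Rule 3 applies to /o/ (between /ʃ/ and /b/: before a voiced consonant) → [oː].
/b/ stays [b].
/a/ (between /b/ and /b/) occurs before a voiced consonant → [aː] by rule 3.
/b/ (between /a/ and /p/) is unaffected → [b].
/p/ meets the environment for rule 2 (immediately before a stressed vowel) → [pʰ].
/u/ — between /p/ and /ʃ/; rule 3 does not apply here → [u].
/ʃ/ (between /u/ and /e/) occurs between two vowels → [ʒ] by rule 1.
/e/ (between /ʃ/ and /w/) occurs before a voiced consonant → [eː] by rule 3.
/w/ (word-final): no rule targets it → [w].

[ʃoːbaːbˈpʰuʒeːw]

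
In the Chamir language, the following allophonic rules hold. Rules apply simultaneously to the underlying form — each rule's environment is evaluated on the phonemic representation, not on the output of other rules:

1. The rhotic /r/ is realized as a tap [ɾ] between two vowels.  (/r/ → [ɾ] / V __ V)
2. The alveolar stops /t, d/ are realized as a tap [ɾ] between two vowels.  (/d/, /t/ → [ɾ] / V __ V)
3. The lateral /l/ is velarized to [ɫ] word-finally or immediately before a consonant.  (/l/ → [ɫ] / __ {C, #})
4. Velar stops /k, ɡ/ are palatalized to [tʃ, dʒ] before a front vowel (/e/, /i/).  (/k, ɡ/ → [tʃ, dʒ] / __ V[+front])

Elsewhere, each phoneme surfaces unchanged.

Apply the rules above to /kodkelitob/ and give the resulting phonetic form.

[kodtʃeliɾob]

/k/ (word-initial): rule 4 targets it, but not before a front vowel → unchanged [k].
/o/ (between /k/ and /d/) is unaffected → [o].
/d/ (between /o/ and /k/) fails the environment for rule 2, so it stays [d].
Rule 4 applies to /k/ (between /d/ and /e/: before a front vowel) → [tʃ].
/e/ stays [e].
/l/ (between /e/ and /i/) fails the environment for rule 3, so it stays [l].
/i/ — not in any rule's target class → [i].
/t/ (between /i/ and /o/) occurs between two vowels → [ɾ] by rule 2.
/o/ — not in any rule's target class → [o].
/b/ (word-final) is unaffected → [b].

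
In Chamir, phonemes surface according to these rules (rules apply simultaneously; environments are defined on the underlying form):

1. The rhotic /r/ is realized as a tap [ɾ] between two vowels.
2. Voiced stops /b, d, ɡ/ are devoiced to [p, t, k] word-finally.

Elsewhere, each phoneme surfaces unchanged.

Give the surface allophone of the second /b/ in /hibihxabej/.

/b/ (between /a/ and /e/) fails the environment for rule 2, so it stays [b].

[b]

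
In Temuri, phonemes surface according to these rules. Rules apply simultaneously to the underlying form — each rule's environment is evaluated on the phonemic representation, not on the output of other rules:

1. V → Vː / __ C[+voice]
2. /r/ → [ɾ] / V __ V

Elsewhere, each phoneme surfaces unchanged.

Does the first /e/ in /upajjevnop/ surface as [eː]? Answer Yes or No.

/e/ (between /j/ and /v/): before a voiced consonant, so rule 1 applies → [eː].
The actual realization is [eː], which matches [eː].

Yes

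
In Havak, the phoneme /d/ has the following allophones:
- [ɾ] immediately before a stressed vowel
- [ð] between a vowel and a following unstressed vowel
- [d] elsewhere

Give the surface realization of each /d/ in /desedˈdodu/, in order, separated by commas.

[d], [d], [ɾ], [ð]

Occurrence 1 (position 1): no conditioning environment matches → elsewhere allophone [d].
Occurrence 2 (position 5): no conditioning environment matches → elsewhere allophone [d].
Occurrence 3 (position 6): immediately before a stressed vowel → [ɾ].
Occurrence 4 (position 8): between a vowel and a following unstressed vowel → [ð].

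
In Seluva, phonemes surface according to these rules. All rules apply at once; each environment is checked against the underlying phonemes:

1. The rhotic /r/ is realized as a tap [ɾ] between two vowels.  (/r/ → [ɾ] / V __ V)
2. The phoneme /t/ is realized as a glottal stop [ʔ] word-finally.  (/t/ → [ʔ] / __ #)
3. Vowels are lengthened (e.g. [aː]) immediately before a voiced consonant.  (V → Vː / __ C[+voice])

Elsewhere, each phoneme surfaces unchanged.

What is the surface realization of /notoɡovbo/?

[notoːɡoːvbo]

/n/ — not in any rule's target class → [n].
/o/ (between /n/ and /t/) is in the target of rule 3 but the environment (before a voiced consonant) is not met → [o].
/t/ (between /o/ and /o/) is in the target of rule 2 but the environment (word-finally) is not met → [t].
/o/ (between /t/ and /ɡ/) occurs before a voiced consonant → [oː] by rule 3.
/ɡ/ (between /o/ and /o/) is unaffected → [ɡ].
/o/ — between /ɡ/ and /v/, before a voiced consonant — surfaces as [oː] (rule 3).
/v/ stays [v].
/b/ (between /v/ and /o/) is unaffected → [b].
/o/ (word-final) is in the target of rule 3 but the environment (before a voiced consonant) is not met → [o].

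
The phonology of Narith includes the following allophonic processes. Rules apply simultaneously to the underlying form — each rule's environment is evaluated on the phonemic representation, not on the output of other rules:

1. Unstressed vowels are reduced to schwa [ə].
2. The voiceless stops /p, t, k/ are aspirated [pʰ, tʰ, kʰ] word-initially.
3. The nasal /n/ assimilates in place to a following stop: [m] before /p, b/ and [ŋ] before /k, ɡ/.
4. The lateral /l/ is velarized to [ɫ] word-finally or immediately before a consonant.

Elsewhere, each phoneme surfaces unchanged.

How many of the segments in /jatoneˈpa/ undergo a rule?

Segments that undergo a rule: /a/ → [ə] (rule 1); /o/ → [ə] (rule 1); /e/ → [ə] (rule 1).
All other segments surface unchanged.

3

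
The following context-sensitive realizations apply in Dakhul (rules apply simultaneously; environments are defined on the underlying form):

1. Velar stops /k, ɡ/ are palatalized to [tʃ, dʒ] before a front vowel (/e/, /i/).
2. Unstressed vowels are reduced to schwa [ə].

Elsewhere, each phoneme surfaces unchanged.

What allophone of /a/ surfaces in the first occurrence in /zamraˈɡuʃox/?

[ə]

Rule 2 applies to /a/ (between /z/ and /m/: in an unstressed syllable) → [ə].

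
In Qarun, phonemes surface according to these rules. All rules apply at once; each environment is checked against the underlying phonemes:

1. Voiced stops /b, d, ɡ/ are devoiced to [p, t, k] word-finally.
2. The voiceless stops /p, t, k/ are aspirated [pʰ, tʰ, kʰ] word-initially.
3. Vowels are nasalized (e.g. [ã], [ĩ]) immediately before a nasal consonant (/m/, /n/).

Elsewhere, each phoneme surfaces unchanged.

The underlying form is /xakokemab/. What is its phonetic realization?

[xakokẽmap]

/x/ — not in any rule's target class → [x].
/a/ (between /x/ and /k/) fails the environment for rule 3, so it stays [a].
/k/ — between /a/ and /o/; rule 2 does not apply here → [k].
/o/ (between /k/ and /k/) fails the environment for rule 3, so it stays [o].
/k/ (between /o/ and /e/) fails the environment for rule 2, so it stays [k].
/e/ (between /k/ and /m/) occurs before a nasal consonant → [ẽ] by rule 3.
/m/ (between /e/ and /a/): no rule targets it → [m].
/a/ (between /m/ and /b/) is in the target of rule 3 but the environment (before a nasal consonant) is not met → [a].
Rule 1 applies to /b/ (word-final: word-finally) → [p].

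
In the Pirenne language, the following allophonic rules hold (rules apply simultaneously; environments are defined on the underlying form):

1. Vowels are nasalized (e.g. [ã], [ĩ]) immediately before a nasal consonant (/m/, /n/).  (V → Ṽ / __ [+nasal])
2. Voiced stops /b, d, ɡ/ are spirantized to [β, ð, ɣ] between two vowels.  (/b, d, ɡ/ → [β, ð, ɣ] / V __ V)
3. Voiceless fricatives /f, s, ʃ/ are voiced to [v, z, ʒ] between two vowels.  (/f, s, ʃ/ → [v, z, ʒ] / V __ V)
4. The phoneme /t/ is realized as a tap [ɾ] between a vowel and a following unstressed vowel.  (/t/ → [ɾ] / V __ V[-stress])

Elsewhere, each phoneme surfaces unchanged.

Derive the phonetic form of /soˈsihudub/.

/s/ (word-initial): rule 3 targets it, but not between two vowels → unchanged [s].
/o/ (between /s/ and /s/) is in the target of rule 1 but the environment (before a nasal consonant) is not met → [o].
Rule 3 applies to /s/ (between /o/ and /i/: between two vowels) → [z].
/i/ — between /s/ and /h/; rule 1 does not apply here → [i].
/u/ (between /h/ and /d/) fails the environment for rule 1, so it stays [u].
Rule 2 applies to /d/ (between /u/ and /u/: between two vowels) → [ð].
/u/ (between /d/ and /b/): rule 1 targets it, but not before a nasal consonant → unchanged [u].
/b/ (word-final): rule 2 targets it, but not between two vowels → unchanged [b].

[soˈzihuðub]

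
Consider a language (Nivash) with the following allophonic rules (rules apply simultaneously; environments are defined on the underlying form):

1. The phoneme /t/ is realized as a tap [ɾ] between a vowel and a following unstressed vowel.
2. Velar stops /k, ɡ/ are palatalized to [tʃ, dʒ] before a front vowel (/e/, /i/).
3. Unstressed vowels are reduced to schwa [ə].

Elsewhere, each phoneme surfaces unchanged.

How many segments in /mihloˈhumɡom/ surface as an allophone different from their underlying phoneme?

3

Segments that undergo a rule: /i/ → [ə] (rule 3); /o/ → [ə] (rule 3); /o/ → [ə] (rule 3).
All other segments surface unchanged.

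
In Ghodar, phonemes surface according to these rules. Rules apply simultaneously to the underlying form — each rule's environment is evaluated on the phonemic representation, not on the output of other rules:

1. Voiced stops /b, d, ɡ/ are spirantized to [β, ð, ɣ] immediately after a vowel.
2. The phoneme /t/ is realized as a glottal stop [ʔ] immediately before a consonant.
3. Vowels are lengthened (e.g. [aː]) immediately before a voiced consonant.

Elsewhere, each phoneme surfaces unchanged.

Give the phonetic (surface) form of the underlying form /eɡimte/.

[eːɣiːmte]

/e/ — word-initial, before a voiced consonant — surfaces as [eː] (rule 3).
/ɡ/ (between /e/ and /i/): immediately after a vowel, so rule 1 applies → [ɣ].
/i/ meets the environment for rule 3 (before a voiced consonant) → [iː].
/m/ — not in any rule's target class → [m].
/t/ (between /m/ and /e/) is in the target of rule 2 but the environment (immediately before a consonant) is not met → [t].
/e/ (word-final) fails the environment for rule 3, so it stays [e].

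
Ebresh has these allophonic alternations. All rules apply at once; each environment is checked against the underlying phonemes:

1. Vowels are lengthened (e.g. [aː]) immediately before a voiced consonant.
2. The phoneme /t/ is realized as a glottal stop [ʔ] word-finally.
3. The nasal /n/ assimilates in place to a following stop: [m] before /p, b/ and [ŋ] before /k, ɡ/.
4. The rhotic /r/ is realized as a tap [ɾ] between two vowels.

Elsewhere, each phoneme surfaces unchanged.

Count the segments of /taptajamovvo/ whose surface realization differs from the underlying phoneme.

Segments that undergo a rule: /a/ → [aː] (rule 1); /a/ → [aː] (rule 1); /o/ → [oː] (rule 1).
All other segments surface unchanged.

3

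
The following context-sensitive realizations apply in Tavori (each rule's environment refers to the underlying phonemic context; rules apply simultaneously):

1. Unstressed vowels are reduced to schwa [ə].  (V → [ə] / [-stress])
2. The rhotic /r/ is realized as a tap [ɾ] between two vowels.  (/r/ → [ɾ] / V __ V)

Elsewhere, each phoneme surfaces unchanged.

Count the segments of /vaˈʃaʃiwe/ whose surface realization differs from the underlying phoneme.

3

Segments that undergo a rule: /a/ → [ə] (rule 1); /i/ → [ə] (rule 1); /e/ → [ə] (rule 1).
All other segments surface unchanged.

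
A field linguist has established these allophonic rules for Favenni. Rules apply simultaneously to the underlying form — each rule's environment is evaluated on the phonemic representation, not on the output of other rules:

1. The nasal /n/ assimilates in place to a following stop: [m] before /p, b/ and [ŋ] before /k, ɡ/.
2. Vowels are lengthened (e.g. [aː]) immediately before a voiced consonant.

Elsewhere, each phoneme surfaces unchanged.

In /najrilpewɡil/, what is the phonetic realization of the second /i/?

[iː]

/i/ — between /ɡ/ and /l/, before a voiced consonant — surfaces as [iː] (rule 2).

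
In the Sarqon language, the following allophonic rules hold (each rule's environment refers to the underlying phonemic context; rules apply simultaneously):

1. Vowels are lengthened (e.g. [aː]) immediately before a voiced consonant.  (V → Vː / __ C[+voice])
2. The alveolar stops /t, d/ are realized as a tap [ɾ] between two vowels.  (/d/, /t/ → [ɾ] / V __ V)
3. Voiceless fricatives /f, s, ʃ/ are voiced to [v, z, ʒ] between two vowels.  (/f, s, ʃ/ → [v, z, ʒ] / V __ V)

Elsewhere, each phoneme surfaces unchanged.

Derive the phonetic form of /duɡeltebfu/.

/d/ (word-initial) fails the environment for rule 2, so it stays [d].
/u/ meets the environment for rule 1 (before a voiced consonant) → [uː].
/ɡ/ (between /u/ and /e/) is unaffected → [ɡ].
Rule 1 applies to /e/ (between /ɡ/ and /l/: before a voiced consonant) → [eː].
/l/ — not in any rule's target class → [l].
/t/ (between /l/ and /e/) fails the environment for rule 2, so it stays [t].
/e/ — between /t/ and /b/, before a voiced consonant — surfaces as [eː] (rule 1).
/b/ stays [b].
/f/ (between /b/ and /u/) is in the target of rule 3 but the environment (between two vowels) is not met → [f].
/u/ (word-final) is in the target of rule 1 but the environment (before a voiced consonant) is not met → [u].

[duːɡeːlteːbfu]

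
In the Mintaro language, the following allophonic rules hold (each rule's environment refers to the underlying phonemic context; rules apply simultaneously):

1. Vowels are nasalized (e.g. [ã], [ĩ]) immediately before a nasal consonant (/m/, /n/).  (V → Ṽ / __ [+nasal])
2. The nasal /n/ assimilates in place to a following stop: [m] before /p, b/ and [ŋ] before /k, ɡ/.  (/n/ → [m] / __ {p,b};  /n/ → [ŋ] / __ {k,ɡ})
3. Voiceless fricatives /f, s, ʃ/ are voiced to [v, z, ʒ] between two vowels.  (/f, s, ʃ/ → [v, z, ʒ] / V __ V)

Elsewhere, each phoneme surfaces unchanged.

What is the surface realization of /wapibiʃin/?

/w/ — not in any rule's target class → [w].
/a/ (between /w/ and /p/) is in the target of rule 1 but the environment (before a nasal consonant) is not met → [a].
/p/ (between /a/ and /i/): no rule targets it → [p].
/i/ (between /p/ and /b/) fails the environment for rule 1, so it stays [i].
/b/ (between /i/ and /i/): no rule targets it → [b].
/i/ (between /b/ and /ʃ/): rule 1 targets it, but not before a nasal consonant → unchanged [i].
/ʃ/ (between /i/ and /i/): between two vowels, so rule 3 applies → [ʒ].
/i/ (between /ʃ/ and /n/): before a nasal consonant, so rule 1 applies → [ĩ].
/n/ (word-final) fails the environment for rule 2, so it stays [n].

[wapibiʒĩn]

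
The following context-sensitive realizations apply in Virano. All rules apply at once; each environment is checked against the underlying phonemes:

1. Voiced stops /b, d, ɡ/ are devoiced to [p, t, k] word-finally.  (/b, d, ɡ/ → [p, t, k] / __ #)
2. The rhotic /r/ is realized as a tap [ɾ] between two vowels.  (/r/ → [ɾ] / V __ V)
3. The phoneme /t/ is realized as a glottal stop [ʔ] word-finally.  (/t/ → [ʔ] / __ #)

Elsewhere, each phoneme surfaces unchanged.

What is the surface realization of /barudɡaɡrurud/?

[baɾudɡaɡruɾut]

/b/ (word-initial) fails the environment for rule 1, so it stays [b].
/r/ — between /a/ and /u/, between two vowels — surfaces as [ɾ] (rule 2).
/d/ (between /u/ and /ɡ/): rule 1 targets it, but not word-finally → unchanged [d].
/ɡ/ (between /d/ and /a/) fails the environment for rule 1, so it stays [ɡ].
/ɡ/ (between /a/ and /r/): rule 1 targets it, but not word-finally → unchanged [ɡ].
/r/ — between /ɡ/ and /u/; rule 2 does not apply here → [r].
Rule 2 applies to /r/ (between /u/ and /u/: between two vowels) → [ɾ].
/d/ — word-final, word-finally — surfaces as [t] (rule 1).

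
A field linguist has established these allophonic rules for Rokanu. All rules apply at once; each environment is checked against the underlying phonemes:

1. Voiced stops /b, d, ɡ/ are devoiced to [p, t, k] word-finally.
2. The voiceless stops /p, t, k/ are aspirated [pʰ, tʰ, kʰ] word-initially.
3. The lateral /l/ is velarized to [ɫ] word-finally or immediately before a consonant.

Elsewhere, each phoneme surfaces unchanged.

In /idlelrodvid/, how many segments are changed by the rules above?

Segments that undergo a rule: /l/ → [ɫ] (rule 3); /d/ → [t] (rule 1).
All other segments surface unchanged.

2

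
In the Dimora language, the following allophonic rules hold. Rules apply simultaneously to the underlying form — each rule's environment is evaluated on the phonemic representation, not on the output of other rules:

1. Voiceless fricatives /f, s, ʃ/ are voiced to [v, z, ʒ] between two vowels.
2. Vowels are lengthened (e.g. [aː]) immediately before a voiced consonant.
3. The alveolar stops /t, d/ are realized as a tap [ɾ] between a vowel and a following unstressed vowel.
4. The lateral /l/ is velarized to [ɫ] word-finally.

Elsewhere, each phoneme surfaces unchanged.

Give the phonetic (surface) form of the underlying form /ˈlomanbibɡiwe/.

/l/ (word-initial) fails the environment for rule 4, so it stays [l].
/o/ — between /l/ and /m/, before a voiced consonant — surfaces as [oː] (rule 2).
/a/ — between /m/ and /n/, before a voiced consonant — surfaces as [aː] (rule 2).
/i/ — between /b/ and /b/, before a voiced consonant — surfaces as [iː] (rule 2).
/i/ (between /ɡ/ and /w/): before a voiced consonant, so rule 2 applies → [iː].
/e/ (word-final) is in the target of rule 2 but the environment (before a voiced consonant) is not met → [e].

[ˈloːmaːnbiːbɡiːwe]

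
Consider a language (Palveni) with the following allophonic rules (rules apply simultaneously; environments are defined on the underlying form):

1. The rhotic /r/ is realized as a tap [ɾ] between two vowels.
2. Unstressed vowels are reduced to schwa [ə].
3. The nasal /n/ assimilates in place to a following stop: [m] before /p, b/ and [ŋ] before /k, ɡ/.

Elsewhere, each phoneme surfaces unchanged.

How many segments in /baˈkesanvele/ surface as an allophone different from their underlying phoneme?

4

Segments that undergo a rule: /a/ → [ə] (rule 2); /a/ → [ə] (rule 2); /e/ → [ə] (rule 2); /e/ → [ə] (rule 2).
All other segments surface unchanged.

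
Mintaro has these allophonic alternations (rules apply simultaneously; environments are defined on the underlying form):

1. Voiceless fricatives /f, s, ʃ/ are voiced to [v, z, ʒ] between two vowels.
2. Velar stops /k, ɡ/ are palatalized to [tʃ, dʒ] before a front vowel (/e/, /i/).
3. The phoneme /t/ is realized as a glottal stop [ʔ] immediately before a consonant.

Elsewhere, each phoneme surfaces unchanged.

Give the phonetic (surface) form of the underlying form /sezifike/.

[sezivitʃe]

/s/ (word-initial) is in the target of rule 1 but the environment (between two vowels) is not met → [s].
/e/ stays [e].
/z/ (between /e/ and /i/): no rule targets it → [z].
/i/ (between /z/ and /f/) is unaffected → [i].
Rule 1 applies to /f/ (between /i/ and /i/: between two vowels) → [v].
/i/ stays [i].
Rule 2 applies to /k/ (between /i/ and /e/: before a front vowel) → [tʃ].
/e/ stays [e].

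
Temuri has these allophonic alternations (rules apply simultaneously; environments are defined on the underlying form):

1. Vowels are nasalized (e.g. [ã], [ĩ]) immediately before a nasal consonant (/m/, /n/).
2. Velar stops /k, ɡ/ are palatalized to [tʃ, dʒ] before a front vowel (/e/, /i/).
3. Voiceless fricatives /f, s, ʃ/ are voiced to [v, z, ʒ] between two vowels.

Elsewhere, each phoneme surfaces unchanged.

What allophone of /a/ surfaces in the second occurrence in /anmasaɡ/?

/a/ (between /m/ and /s/) is in the target of rule 1 but the environment (before a nasal consonant) is not met → [a].

[a]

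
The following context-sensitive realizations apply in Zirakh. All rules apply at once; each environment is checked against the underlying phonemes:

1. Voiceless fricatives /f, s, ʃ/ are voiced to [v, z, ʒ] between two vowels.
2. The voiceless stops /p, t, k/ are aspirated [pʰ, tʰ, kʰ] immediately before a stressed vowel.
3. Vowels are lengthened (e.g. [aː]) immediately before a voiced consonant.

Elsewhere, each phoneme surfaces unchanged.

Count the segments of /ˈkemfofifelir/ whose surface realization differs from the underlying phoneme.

6

Segments that undergo a rule: /k/ → [kʰ] (rule 2); /e/ → [eː] (rule 3); /f/ → [v] (rule 1); /f/ → [v] (rule 1); /e/ → [eː] (rule 3); /i/ → [iː] (rule 3).
All other segments surface unchanged.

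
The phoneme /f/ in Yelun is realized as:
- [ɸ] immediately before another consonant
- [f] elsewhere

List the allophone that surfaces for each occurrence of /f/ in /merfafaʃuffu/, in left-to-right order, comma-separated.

Occurrence 1 (position 4): no conditioning environment matches → elsewhere allophone [f].
Occurrence 2 (position 6): no conditioning environment matches → elsewhere allophone [f].
Occurrence 3 (position 10): immediately before another consonant → [ɸ].
Occurrence 4 (position 11): no conditioning environment matches → elsewhere allophone [f].

[f], [f], [ɸ], [f]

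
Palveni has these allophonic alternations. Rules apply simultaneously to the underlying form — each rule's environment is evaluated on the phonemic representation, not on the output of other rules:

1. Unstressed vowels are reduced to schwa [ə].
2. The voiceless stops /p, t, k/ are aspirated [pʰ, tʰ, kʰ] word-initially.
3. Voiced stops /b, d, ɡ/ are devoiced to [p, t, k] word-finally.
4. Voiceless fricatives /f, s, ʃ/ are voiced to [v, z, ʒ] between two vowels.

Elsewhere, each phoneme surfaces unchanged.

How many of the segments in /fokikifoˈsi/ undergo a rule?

Segments that undergo a rule: /o/ → [ə] (rule 1); /i/ → [ə] (rule 1); /i/ → [ə] (rule 1); /f/ → [v] (rule 4); /o/ → [ə] (rule 1); /s/ → [z] (rule 4).
All other segments surface unchanged.

6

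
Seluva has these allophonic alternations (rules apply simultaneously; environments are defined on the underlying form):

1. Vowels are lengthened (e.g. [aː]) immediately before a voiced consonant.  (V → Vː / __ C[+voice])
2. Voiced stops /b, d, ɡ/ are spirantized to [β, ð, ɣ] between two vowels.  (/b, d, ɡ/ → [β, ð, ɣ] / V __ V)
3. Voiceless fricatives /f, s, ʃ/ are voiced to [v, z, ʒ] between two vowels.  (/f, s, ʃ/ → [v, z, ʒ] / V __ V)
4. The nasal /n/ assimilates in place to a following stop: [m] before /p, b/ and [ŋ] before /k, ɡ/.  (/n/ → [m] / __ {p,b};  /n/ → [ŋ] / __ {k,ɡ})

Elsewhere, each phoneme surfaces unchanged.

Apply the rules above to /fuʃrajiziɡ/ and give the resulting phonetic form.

/f/ — word-initial; rule 3 does not apply here → [f].
/u/ — between /f/ and /ʃ/; rule 1 does not apply here → [u].
/ʃ/ (between /u/ and /r/) is in the target of rule 3 but the environment (between two vowels) is not met → [ʃ].
/r/ (between /ʃ/ and /a/): no rule targets it → [r].
/a/ (between /r/ and /j/) occurs before a voiced consonant → [aː] by rule 1.
/j/ — not in any rule's target class → [j].
/i/ (between /j/ and /z/): before a voiced consonant, so rule 1 applies → [iː].
/z/ (between /i/ and /i/): no rule targets it → [z].
/i/ (between /z/ and /ɡ/): before a voiced consonant, so rule 1 applies → [iː].
/ɡ/ (word-final) is in the target of rule 2 but the environment (between two vowels) is not met → [ɡ].

[fuʃraːjiːziːɡ]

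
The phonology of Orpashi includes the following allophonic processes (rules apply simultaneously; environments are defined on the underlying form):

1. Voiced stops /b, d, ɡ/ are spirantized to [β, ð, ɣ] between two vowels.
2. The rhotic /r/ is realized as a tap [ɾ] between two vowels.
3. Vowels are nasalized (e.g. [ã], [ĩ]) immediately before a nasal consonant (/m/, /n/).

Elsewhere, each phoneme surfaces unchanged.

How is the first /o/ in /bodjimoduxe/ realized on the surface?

/o/ — between /b/ and /d/; rule 3 does not apply here → [o].

[o]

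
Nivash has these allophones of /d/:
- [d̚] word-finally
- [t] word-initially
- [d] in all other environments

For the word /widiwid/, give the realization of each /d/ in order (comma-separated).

Occurrence 1 (position 3): no conditioning environment matches → elsewhere allophone [d].
Occurrence 2 (position 7): word-finally → [d̚].

[d], [d̚]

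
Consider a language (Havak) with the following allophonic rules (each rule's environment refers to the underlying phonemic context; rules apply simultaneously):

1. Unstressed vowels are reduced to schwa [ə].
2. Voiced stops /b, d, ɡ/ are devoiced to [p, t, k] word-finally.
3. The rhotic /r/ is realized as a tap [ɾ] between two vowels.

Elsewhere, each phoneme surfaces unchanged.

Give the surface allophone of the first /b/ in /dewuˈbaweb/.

[b]

/b/ (between /u/ and /a/) is in the target of rule 2 but the environment (word-finally) is not met → [b].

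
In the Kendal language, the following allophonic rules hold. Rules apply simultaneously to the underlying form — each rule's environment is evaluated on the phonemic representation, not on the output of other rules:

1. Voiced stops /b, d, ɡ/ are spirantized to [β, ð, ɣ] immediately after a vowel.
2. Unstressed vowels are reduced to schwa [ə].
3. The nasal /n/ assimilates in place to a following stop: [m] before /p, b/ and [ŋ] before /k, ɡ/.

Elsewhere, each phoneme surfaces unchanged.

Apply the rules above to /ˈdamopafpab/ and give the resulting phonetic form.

[ˈdaməpəfpəβ]

/d/ — word-initial; rule 1 does not apply here → [d].
/a/ — between /d/ and /m/; rule 2 does not apply here → [a].
/m/ — not in any rule's target class → [m].
/o/ meets the environment for rule 2 (in an unstressed syllable) → [ə].
/p/ — not in any rule's target class → [p].
Rule 2 applies to /a/ (between /p/ and /f/: in an unstressed syllable) → [ə].
/f/ stays [f].
/p/ stays [p].
/a/ (between /p/ and /b/): in an unstressed syllable, so rule 2 applies → [ə].
/b/ — word-final, immediately after a vowel — surfaces as [β] (rule 1).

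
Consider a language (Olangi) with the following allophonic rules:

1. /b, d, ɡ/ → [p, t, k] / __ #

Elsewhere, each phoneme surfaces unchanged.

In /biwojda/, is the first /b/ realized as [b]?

Yes

/b/ (word-initial) fails the environment for rule 1, so it stays [b].
The actual realization is [b], which matches [b].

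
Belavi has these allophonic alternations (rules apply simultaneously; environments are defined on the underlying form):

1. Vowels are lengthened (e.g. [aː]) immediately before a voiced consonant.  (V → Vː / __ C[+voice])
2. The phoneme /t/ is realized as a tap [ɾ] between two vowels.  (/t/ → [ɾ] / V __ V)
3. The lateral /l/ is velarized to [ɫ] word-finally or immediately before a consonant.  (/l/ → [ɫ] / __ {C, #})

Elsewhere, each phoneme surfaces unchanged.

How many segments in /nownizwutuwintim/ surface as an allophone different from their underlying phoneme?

Segments that undergo a rule: /o/ → [oː] (rule 1); /i/ → [iː] (rule 1); /t/ → [ɾ] (rule 2); /u/ → [uː] (rule 1); /i/ → [iː] (rule 1); /i/ → [iː] (rule 1).
All other segments surface unchanged.

6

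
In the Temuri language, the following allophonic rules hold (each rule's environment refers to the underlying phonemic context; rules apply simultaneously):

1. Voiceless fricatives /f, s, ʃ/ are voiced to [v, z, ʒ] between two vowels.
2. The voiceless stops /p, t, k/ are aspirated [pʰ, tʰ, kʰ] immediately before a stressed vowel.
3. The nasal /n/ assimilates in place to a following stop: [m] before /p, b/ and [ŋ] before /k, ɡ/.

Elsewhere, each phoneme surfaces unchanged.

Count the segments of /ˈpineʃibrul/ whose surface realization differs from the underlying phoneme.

Segments that undergo a rule: /p/ → [pʰ] (rule 2); /ʃ/ → [ʒ] (rule 1).
All other segments surface unchanged.

2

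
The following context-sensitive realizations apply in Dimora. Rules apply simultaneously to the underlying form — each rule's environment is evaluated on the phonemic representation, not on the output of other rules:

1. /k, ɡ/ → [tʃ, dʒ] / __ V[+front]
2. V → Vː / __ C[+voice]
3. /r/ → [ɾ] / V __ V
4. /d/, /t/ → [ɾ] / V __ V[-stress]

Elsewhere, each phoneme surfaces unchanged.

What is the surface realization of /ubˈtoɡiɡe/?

[uːbˈtoːdʒiːdʒe]

/u/ meets the environment for rule 2 (before a voiced consonant) → [uː].
/b/ (between /u/ and /t/) is unaffected → [b].
/t/ (between /b/ and /o/) is in the target of rule 4 but the environment (between a vowel and a following unstressed vowel) is not met → [t].
Rule 2 applies to /o/ (between /t/ and /ɡ/: before a voiced consonant) → [oː].
/ɡ/ — between /o/ and /i/, before a front vowel — surfaces as [dʒ] (rule 1).
Rule 2 applies to /i/ (between /ɡ/ and /ɡ/: before a voiced consonant) → [iː].
Rule 1 applies to /ɡ/ (between /i/ and /e/: before a front vowel) → [dʒ].
/e/ (word-final): rule 2 targets it, but not before a voiced consonant → unchanged [e].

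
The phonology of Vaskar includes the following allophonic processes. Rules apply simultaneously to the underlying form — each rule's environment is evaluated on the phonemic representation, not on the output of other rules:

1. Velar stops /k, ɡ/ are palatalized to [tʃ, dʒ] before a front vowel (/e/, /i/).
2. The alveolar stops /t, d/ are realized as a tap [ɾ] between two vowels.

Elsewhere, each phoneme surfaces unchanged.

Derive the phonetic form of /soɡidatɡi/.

[sodʒiɾatdʒi]

/ɡ/ meets the environment for rule 1 (before a front vowel) → [dʒ].
Rule 2 applies to /d/ (between /i/ and /a/: between two vowels) → [ɾ].
/t/ (between /a/ and /ɡ/) is in the target of rule 2 but the environment (between two vowels) is not met → [t].
/ɡ/ (between /t/ and /i/): before a front vowel, so rule 1 applies → [dʒ].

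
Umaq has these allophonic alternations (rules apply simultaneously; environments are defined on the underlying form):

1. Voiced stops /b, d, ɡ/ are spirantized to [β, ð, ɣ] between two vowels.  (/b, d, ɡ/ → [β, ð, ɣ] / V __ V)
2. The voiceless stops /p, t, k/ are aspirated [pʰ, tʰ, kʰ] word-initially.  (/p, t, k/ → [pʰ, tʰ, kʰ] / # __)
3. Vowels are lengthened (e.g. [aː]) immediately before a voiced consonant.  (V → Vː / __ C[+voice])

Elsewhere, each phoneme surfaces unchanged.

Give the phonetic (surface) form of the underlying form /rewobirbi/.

[reːwoːβiːrbi]

/e/ — between /r/ and /w/, before a voiced consonant — surfaces as [eː] (rule 3).
/o/ meets the environment for rule 3 (before a voiced consonant) → [oː].
/b/ — between /o/ and /i/, between two vowels — surfaces as [β] (rule 1).
/i/ (between /b/ and /r/) occurs before a voiced consonant → [iː] by rule 3.
/b/ (between /r/ and /i/): rule 1 targets it, but not between two vowels → unchanged [b].
/i/ — word-final; rule 3 does not apply here → [i].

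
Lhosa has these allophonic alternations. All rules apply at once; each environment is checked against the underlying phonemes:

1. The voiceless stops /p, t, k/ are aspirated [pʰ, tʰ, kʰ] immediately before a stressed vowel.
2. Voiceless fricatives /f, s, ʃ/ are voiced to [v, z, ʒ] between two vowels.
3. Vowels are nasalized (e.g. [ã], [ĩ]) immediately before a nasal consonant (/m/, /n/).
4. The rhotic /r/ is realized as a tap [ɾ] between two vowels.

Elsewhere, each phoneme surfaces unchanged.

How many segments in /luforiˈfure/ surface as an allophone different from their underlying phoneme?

4

Segments that undergo a rule: /f/ → [v] (rule 2); /r/ → [ɾ] (rule 4); /f/ → [v] (rule 2); /r/ → [ɾ] (rule 4).
All other segments surface unchanged.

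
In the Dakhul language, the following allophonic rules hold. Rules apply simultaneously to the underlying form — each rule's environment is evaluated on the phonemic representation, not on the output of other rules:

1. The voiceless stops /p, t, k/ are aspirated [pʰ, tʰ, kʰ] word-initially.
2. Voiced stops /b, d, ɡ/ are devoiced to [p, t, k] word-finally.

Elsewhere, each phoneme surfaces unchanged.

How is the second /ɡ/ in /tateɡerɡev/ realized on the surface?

[ɡ]

/ɡ/ (between /r/ and /e/) fails the environment for rule 2, so it stays [ɡ].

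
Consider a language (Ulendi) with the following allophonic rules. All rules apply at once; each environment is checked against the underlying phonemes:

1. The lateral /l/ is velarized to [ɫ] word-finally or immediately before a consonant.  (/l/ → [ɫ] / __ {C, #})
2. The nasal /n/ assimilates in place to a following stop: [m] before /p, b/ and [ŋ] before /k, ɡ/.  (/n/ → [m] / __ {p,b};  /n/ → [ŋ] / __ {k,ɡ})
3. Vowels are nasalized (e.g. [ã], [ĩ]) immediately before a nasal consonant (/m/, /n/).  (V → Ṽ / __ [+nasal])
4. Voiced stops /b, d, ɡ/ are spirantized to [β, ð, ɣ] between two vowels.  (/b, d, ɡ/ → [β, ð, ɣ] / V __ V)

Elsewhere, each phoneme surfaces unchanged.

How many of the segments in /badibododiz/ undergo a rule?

4

Segments that undergo a rule: /d/ → [ð] (rule 4); /b/ → [β] (rule 4); /d/ → [ð] (rule 4); /d/ → [ð] (rule 4).
All other segments surface unchanged.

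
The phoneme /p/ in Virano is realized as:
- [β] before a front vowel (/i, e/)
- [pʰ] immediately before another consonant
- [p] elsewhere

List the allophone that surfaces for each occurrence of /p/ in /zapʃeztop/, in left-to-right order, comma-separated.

[pʰ], [p]

Occurrence 1 (position 3): immediately before another consonant → [pʰ].
Occurrence 2 (position 9): no conditioning environment matches → elsewhere allophone [p].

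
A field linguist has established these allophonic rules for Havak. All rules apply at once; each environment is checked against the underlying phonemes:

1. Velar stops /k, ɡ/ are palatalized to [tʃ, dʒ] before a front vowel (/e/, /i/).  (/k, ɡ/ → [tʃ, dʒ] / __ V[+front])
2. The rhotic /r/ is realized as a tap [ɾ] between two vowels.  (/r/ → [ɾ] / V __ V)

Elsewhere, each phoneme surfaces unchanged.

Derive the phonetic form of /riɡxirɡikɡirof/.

[riɡxirdʒikdʒiɾof]

/r/ — word-initial; rule 2 does not apply here → [r].
/i/ (between /r/ and /ɡ/) is unaffected → [i].
/ɡ/ (between /i/ and /x/) fails the environment for rule 1, so it stays [ɡ].
/x/ stays [x].
/i/ — not in any rule's target class → [i].
/r/ (between /i/ and /ɡ/) is in the target of rule 2 but the environment (between two vowels) is not met → [r].
/ɡ/ — between /r/ and /i/, before a front vowel — surfaces as [dʒ] (rule 1).
/i/ — not in any rule's target class → [i].
/k/ (between /i/ and /ɡ/) is in the target of rule 1 but the environment (before a front vowel) is not met → [k].
/ɡ/ — between /k/ and /i/, before a front vowel — surfaces as [dʒ] (rule 1).
/i/ — not in any rule's target class → [i].
/r/ — between /i/ and /o/, between two vowels — surfaces as [ɾ] (rule 2).
/o/ (between /r/ and /f/): no rule targets it → [o].
/f/ (word-final) is unaffected → [f].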